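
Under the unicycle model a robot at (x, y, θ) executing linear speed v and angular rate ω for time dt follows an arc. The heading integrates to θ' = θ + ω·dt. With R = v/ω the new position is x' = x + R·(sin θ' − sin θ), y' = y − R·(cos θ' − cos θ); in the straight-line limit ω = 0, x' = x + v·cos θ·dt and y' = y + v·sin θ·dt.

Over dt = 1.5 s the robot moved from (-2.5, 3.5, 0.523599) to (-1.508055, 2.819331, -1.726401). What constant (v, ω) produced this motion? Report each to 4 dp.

v = 1.0000, ω = -1.5000

Δθ = -1.726401 − 0.523599 = -2.250000
ω = Δθ/dt = -2.250000/1.5 = -1.5000
R = Δx/(sin θ' − sin θ) = -0.6667
v = R·ω = -0.6667·-1.5000 = 1.0000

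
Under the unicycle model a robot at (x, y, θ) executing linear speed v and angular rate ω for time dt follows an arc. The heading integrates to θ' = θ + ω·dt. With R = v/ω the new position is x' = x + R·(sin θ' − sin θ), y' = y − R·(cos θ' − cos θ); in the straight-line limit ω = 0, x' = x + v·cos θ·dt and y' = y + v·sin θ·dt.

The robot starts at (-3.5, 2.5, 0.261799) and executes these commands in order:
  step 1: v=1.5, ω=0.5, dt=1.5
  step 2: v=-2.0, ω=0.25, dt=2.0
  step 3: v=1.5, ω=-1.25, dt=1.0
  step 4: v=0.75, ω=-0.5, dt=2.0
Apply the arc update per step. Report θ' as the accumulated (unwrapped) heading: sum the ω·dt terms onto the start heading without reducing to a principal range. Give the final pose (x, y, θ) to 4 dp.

(-0.6519, 0.7848, -0.7382)

step 1: θ'=1.0118 (R=3.0000) → pose (-1.7331, 3.8068, 1.0118)
step 2: θ'=1.5118 (R=-8.0000) → pose (-2.9369, 0.0358, 1.5118)
step 3: θ'=0.2618 (R=-1.2000) → pose (-2.0495, 1.1241, 0.2618)
step 4: θ'=-0.7382 (R=-1.5000) → pose (-0.6519, 0.7848, -0.7382)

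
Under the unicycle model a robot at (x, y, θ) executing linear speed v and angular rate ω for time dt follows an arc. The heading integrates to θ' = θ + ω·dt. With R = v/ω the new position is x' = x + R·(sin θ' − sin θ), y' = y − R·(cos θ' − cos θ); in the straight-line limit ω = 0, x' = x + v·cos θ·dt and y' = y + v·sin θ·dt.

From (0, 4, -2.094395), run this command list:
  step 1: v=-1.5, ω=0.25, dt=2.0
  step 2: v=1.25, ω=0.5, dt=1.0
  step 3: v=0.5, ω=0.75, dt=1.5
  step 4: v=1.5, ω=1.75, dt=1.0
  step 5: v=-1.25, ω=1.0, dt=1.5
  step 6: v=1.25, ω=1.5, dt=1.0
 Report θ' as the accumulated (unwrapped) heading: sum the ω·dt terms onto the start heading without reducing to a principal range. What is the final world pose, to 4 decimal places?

(3.1847, 4.4679, 4.7806)

step 1: θ'=-1.5944 (R=-6.0000) → pose (0.8022, 6.8584, -1.5944)
step 2: θ'=-1.0944 (R=2.5000) → pose (1.0799, 5.6530, -1.0944)
step 3: θ'=0.0306 (R=0.6667) → pose (1.6927, 5.2923, 0.0306)
step 4: θ'=1.7806 (R=0.8571) → pose (2.5048, 6.3276, 1.7806)
step 5: θ'=3.2806 (R=-1.2500) → pose (3.9006, 5.3500, 3.2806)
step 6: θ'=4.7806 (R=0.8333) → pose (3.1847, 4.4679, 4.7806)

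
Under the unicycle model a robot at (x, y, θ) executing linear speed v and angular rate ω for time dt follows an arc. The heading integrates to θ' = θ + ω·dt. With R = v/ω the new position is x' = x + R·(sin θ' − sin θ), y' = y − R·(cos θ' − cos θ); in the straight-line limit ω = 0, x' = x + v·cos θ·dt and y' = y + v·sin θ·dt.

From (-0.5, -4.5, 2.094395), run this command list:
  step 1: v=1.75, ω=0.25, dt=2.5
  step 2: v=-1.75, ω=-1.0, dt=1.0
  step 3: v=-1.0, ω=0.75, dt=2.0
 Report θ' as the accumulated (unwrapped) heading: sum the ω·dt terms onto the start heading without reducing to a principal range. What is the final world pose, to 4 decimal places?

step 1: θ'=2.7194 (R=7.0000) → pose (-3.6938, -1.6147, 2.7194)
step 2: θ'=1.7194 (R=1.7500) → pose (-2.6802, -2.9519, 1.7194)
step 3: θ'=3.2194 (R=-1.3333) → pose (-1.2579, -4.0838, 3.2194)

(-1.2579, -4.0838, 3.2194)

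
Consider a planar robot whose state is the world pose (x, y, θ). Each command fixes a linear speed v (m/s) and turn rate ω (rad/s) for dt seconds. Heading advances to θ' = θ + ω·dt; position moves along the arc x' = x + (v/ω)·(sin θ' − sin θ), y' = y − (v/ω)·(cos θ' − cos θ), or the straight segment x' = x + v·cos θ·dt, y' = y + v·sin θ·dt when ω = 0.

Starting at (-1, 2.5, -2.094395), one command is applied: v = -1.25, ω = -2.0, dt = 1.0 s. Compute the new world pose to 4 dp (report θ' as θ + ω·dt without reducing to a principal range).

(0.0507, 2.5496, -4.0944)

θ' = -2.0944 + -2.0·1.0 = -4.0944
R = v/ω = -1.25/-2.0 = 0.6250
x' = -1 + 0.6250·(sin -4.0944 − sin -2.0944) = 0.0507
y' = 2.5 − 0.6250·(cos -4.0944 − cos -2.0944) = 2.5496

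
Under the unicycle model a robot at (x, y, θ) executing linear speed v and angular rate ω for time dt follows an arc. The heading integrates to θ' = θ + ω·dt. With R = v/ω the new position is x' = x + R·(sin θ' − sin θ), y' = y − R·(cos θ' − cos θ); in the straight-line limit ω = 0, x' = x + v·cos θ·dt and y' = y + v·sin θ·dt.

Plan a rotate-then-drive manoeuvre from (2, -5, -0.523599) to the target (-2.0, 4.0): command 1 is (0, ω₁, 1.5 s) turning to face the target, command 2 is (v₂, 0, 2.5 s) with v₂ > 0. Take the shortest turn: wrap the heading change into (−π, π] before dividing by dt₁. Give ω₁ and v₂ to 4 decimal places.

ω₁ = 1.6751, v₂ = 3.9395

heading to target = atan2(4−-5, -2−2) = 1.9890
Δθ = wrap(1.9890 − -0.5236) = 2.5126; ω₁ = Δθ/dt₁ = 1.6751
distance = √((-2−2)² + (4−-5)²) = 9.8489; v₂ = distance/dt₂ = 3.9395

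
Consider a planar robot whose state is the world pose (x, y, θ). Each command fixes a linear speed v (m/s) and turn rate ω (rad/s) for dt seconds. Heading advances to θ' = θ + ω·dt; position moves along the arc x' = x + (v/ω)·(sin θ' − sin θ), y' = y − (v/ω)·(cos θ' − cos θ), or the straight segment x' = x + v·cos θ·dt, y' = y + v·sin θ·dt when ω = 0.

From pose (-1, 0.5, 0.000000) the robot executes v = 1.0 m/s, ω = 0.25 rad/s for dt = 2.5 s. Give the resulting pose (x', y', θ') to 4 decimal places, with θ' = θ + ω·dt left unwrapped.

(1.3404, 1.2561, 0.6250)

θ' = 0.0000 + 0.25·2.5 = 0.6250
R = v/ω = 1.0/0.25 = 4.0000
x' = -1 + 4.0000·(sin 0.6250 − sin 0.0000) = 1.3404
y' = 0.5 − 4.0000·(cos 0.6250 − cos 0.0000) = 1.2561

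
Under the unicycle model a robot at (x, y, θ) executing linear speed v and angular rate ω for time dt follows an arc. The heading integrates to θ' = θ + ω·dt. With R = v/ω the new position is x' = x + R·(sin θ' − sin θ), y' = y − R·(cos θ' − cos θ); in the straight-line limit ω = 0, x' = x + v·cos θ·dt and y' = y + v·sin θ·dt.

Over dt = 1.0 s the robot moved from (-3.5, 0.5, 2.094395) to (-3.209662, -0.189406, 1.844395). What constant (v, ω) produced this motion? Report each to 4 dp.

v = -0.7500, ω = -0.2500

Δθ = 1.844395 − 2.094395 = -0.250000
ω = Δθ/dt = -0.250000/1.0 = -0.2500
R = −Δy/(cos θ' − cos θ) = 3.0000
v = R·ω = 3.0000·-0.2500 = -0.7500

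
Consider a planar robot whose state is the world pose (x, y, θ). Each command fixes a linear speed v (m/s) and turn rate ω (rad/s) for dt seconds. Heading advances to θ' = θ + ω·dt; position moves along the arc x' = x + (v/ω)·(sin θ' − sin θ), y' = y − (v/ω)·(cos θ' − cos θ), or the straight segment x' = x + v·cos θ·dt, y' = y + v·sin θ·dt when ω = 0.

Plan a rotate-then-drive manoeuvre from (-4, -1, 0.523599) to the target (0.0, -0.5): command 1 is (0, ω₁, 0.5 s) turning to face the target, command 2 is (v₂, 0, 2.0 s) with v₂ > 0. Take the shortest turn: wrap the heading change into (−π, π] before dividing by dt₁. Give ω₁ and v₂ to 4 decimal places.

ω₁ = -0.7985, v₂ = 2.0156

heading to target = atan2(-0.5−-1, 0−-4) = 0.1244
Δθ = wrap(0.1244 − 0.5236) = -0.3992; ω₁ = Δθ/dt₁ = -0.7985
distance = √((0−-4)² + (-0.5−-1)²) = 4.0311; v₂ = distance/dt₂ = 2.0156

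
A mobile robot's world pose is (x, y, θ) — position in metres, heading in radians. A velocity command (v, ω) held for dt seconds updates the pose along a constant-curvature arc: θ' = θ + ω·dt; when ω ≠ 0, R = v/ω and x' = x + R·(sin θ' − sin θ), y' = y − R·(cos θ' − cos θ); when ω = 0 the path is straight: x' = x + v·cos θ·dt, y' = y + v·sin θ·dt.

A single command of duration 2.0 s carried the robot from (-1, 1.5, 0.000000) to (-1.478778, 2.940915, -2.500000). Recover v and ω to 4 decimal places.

Δθ = -2.500000 − 0.000000 = -2.500000
ω = Δθ/dt = -2.500000/2.0 = -1.2500
R = −Δy/(cos θ' − cos θ) = 0.8000
v = R·ω = 0.8000·-1.2500 = -1.0000

v = -1.0000, ω = -1.2500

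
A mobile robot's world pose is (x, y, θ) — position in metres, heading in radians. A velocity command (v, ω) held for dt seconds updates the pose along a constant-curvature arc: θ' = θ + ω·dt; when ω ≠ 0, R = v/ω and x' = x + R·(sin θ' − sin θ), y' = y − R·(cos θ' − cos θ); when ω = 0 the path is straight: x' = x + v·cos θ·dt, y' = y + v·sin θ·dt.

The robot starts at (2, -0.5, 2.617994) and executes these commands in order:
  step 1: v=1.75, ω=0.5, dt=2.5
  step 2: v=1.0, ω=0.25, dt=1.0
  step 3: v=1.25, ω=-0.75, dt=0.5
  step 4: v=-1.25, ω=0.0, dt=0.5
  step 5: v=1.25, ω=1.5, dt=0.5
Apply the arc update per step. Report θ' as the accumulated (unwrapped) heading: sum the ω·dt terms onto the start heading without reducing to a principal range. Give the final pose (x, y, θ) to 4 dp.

step 1: θ'=3.8680 (R=3.5000) → pose (-2.0746, -0.9146, 3.8680)
step 2: θ'=4.1180 (R=4.0000) → pose (-2.7319, -1.6648, 4.1180)
step 3: θ'=3.7430 (R=-1.6667) → pose (-3.1697, -2.1057, 3.7430)
step 4: θ'=3.7430 (straight) → pose (-2.6543, -1.7521, 3.7430)
step 5: θ'=4.4930 (R=0.8333) → pose (-2.9962, -2.2579, 4.4930)

(-2.9962, -2.2579, 4.4930)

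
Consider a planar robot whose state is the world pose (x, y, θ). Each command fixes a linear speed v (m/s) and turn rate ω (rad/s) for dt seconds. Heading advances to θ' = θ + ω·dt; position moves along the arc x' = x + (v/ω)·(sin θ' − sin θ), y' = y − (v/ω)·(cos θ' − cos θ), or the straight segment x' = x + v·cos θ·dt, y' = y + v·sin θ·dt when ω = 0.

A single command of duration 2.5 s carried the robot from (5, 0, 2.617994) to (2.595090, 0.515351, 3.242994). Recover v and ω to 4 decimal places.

Δθ = 3.242994 − 2.617994 = 0.625000
ω = Δθ/dt = 0.625000/2.5 = 0.2500
R = Δx/(sin θ' − sin θ) = 4.0000
v = R·ω = 4.0000·0.2500 = 1.0000

v = 1.0000, ω = 0.2500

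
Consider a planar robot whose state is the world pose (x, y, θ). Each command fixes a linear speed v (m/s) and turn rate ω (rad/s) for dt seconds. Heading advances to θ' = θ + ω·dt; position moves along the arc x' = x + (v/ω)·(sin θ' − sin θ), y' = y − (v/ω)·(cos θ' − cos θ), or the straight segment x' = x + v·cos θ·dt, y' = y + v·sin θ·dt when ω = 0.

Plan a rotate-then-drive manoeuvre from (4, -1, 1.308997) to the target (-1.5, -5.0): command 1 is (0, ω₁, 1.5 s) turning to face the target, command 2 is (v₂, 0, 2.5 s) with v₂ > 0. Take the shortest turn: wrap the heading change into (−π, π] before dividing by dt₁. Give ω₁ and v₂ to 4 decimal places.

heading to target = atan2(-5−-1, -1.5−4) = -2.5128
Δθ = wrap(-2.5128 − 1.3090) = 2.4614; ω₁ = Δθ/dt₁ = 1.6409
distance = √((-1.5−4)² + (-5−-1)²) = 6.8007; v₂ = distance/dt₂ = 2.7203

ω₁ = 1.6409, v₂ = 2.7203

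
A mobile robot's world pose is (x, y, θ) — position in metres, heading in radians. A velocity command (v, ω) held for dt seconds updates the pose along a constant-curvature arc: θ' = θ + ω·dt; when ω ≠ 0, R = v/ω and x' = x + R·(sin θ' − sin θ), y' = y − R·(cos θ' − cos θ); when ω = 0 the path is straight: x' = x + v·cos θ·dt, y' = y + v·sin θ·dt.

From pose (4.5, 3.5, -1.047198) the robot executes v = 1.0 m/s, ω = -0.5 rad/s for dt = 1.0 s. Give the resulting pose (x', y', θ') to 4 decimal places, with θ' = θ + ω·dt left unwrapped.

θ' = -1.0472 + -0.5·1.0 = -1.5472
R = v/ω = 1.0/-0.5 = -2.0000
x' = 4.5 + -2.0000·(sin -1.5472 − sin -1.0472) = 4.7674
y' = 3.5 − -2.0000·(cos -1.5472 − cos -1.0472) = 2.5472

(4.7674, 2.5472, -1.5472)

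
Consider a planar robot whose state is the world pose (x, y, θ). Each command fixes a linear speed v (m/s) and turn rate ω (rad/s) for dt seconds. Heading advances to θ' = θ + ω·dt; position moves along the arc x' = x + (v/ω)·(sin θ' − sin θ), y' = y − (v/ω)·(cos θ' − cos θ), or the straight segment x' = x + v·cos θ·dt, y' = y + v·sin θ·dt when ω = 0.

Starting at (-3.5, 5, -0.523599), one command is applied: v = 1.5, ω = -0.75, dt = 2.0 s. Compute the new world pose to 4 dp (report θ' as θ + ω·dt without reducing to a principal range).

(-2.7016, 2.3930, -2.0236)

θ' = -0.5236 + -0.75·2.0 = -2.0236
R = v/ω = 1.5/-0.75 = -2.0000
x' = -3.5 + -2.0000·(sin -2.0236 − sin -0.5236) = -2.7016
y' = 5 − -2.0000·(cos -2.0236 − cos -0.5236) = 2.3930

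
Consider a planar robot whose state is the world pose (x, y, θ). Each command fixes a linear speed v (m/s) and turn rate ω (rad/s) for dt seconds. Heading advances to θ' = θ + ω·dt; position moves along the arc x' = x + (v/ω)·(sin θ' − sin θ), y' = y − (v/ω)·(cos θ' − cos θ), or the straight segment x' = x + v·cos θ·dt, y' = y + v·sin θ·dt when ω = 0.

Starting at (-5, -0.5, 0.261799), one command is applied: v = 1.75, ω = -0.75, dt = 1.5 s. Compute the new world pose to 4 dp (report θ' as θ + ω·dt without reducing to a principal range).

(-2.6229, -1.2371, -0.8632)

θ' = 0.2618 + -0.75·1.5 = -0.8632
R = v/ω = 1.75/-0.75 = -2.3333
x' = -5 + -2.3333·(sin -0.8632 − sin 0.2618) = -2.6229
y' = -0.5 − -2.3333·(cos -0.8632 − cos 0.2618) = -1.2371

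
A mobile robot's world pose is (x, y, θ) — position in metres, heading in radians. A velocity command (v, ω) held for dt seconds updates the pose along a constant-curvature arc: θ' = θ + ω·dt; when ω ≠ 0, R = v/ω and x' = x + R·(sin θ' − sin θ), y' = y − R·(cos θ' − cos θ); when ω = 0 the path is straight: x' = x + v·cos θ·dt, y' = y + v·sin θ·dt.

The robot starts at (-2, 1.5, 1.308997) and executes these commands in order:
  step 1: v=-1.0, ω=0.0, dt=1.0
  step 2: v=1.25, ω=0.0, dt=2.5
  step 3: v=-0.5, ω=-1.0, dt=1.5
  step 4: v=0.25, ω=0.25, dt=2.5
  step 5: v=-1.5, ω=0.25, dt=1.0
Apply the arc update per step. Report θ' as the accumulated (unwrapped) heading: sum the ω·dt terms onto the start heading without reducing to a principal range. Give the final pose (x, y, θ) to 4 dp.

(-2.6859, 2.4722, 0.6840)

step 1: θ'=1.3090 (straight) → pose (-2.2588, 0.5341, 1.3090)
step 2: θ'=1.3090 (straight) → pose (-1.4500, 3.5526, 1.3090)
step 3: θ'=-0.1910 (R=0.5000) → pose (-2.0279, 3.1911, -0.1910)
step 4: θ'=0.4340 (R=1.0000) → pose (-1.4176, 3.2656, 0.4340)
step 5: θ'=0.6840 (R=-6.0000) → pose (-2.6859, 2.4722, 0.6840)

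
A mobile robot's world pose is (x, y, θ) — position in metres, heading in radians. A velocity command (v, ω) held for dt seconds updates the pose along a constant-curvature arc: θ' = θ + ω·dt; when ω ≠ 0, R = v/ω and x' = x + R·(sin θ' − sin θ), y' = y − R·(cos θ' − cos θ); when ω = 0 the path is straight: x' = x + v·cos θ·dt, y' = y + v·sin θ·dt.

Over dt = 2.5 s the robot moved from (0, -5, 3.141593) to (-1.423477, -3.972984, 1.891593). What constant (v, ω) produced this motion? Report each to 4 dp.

Δθ = 1.891593 − 3.141593 = -1.250000
ω = Δθ/dt = -1.250000/2.5 = -0.5000
R = Δx/(sin θ' − sin θ) = -1.5000
v = R·ω = -1.5000·-0.5000 = 0.7500

v = 0.7500, ω = -0.5000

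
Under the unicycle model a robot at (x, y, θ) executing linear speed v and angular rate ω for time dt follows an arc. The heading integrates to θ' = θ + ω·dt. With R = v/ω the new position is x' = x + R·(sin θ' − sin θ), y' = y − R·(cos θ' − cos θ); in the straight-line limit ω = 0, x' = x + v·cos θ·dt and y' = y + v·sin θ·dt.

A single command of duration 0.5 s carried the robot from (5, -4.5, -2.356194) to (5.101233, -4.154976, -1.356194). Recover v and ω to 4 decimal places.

v = -0.7500, ω = 2.0000

Δθ = -1.356194 − -2.356194 = 1.000000
ω = Δθ/dt = 1.000000/0.5 = 2.0000
R = −Δy/(cos θ' − cos θ) = -0.3750
v = R·ω = -0.3750·2.0000 = -0.7500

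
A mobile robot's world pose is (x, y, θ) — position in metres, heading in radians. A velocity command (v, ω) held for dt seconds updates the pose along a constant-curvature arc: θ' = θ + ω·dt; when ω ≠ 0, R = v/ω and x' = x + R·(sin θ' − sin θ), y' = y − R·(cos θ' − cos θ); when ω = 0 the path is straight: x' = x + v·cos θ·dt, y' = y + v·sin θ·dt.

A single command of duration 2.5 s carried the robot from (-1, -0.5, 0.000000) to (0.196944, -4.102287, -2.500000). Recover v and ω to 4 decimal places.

Δθ = -2.500000 − 0.000000 = -2.500000
ω = Δθ/dt = -2.500000/2.5 = -1.0000
R = −Δy/(cos θ' − cos θ) = -2.0000
v = R·ω = -2.0000·-1.0000 = 2.0000

v = 2.0000, ω = -1.0000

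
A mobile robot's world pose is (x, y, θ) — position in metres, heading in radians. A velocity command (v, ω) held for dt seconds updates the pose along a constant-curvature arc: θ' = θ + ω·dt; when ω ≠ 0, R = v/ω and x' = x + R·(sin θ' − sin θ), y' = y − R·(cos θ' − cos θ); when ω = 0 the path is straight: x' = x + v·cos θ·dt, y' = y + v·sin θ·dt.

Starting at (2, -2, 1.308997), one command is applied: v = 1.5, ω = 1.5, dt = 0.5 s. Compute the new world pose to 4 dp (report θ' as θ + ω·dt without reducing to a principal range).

(1.9173, -1.2721, 2.0590)

θ' = 1.3090 + 1.5·0.5 = 2.0590
R = v/ω = 1.5/1.5 = 1.0000
x' = 2 + 1.0000·(sin 2.0590 − sin 1.3090) = 1.9173
y' = -2 − 1.0000·(cos 2.0590 − cos 1.3090) = -1.2721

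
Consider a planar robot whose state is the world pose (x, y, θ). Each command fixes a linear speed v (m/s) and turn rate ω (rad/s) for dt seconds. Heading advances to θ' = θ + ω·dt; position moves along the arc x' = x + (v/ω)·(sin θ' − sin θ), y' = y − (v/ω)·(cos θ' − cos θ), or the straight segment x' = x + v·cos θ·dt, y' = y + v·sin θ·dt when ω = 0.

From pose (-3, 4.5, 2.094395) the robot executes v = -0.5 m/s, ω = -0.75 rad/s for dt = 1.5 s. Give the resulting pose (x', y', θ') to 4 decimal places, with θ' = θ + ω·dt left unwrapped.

(-3.0277, 3.7895, 0.9694)

θ' = 2.0944 + -0.75·1.5 = 0.9694
R = v/ω = -0.5/-0.75 = 0.6667
x' = -3 + 0.6667·(sin 0.9694 − sin 2.0944) = -3.0277
y' = 4.5 − 0.6667·(cos 0.9694 − cos 2.0944) = 3.7895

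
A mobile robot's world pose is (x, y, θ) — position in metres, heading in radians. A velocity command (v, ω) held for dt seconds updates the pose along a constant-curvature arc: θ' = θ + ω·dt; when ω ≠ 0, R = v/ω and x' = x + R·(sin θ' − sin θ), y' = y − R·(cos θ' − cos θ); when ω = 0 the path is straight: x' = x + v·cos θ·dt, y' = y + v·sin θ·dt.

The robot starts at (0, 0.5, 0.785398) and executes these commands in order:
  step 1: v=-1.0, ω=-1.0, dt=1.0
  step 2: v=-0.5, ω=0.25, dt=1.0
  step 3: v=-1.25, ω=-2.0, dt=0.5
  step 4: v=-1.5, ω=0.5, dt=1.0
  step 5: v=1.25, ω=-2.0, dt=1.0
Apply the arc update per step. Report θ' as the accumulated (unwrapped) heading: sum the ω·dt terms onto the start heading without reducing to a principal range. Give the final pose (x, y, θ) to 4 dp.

step 1: θ'=-0.2146 (R=1.0000) → pose (-0.9201, 0.2300, -0.2146)
step 2: θ'=0.0354 (R=-2.0000) → pose (-1.4168, 0.2747, 0.0354)
step 3: θ'=-0.9646 (R=0.6250) → pose (-1.9525, 0.5432, -0.9646)
step 4: θ'=-0.4646 (R=-3.0000) → pose (-3.0738, 1.5160, -0.4646)
step 5: θ'=-2.4646 (R=-0.6250) → pose (-2.9623, 0.4700, -2.4646)

(-2.9623, 0.4700, -2.4646)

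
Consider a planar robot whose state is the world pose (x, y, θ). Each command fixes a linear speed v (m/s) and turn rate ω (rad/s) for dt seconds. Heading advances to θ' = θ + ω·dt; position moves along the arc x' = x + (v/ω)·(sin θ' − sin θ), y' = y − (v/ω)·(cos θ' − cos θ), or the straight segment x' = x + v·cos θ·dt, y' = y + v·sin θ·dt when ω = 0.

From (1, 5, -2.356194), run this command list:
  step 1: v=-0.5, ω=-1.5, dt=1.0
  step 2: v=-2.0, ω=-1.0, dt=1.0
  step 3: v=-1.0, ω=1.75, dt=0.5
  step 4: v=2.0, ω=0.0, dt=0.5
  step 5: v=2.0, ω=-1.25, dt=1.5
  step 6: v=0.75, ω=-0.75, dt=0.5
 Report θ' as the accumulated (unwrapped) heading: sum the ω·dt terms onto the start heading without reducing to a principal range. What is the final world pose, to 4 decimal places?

step 1: θ'=-3.8562 (R=0.3333) → pose (1.4541, 5.0161, -3.8562)
step 2: θ'=-4.8562 (R=2.0000) → pose (2.1229, 3.2188, -4.8562)
step 3: θ'=-3.9812 (R=-0.5714) → pose (2.2630, 2.7553, -3.9812)
step 4: θ'=-3.9812 (straight) → pose (1.5953, 3.4997, -3.9812)
step 5: θ'=-5.8562 (R=-1.6000) → pose (2.1237, 6.0244, -5.8562)
step 6: θ'=-6.2312 (R=-1.0000) → pose (2.4858, 6.1129, -6.2312)

(2.4858, 6.1129, -6.2312)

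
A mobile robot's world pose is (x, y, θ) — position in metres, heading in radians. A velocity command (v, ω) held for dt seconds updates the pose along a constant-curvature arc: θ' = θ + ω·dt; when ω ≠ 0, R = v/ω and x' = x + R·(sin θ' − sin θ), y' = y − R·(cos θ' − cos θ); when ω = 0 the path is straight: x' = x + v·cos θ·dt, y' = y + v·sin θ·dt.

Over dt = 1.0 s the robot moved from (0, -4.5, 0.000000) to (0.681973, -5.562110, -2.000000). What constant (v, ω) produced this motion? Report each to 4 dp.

v = 1.5000, ω = -2.0000

Δθ = -2.000000 − 0.000000 = -2.000000
ω = Δθ/dt = -2.000000/1.0 = -2.0000
R = −Δy/(cos θ' − cos θ) = -0.7500
v = R·ω = -0.7500·-2.0000 = 1.5000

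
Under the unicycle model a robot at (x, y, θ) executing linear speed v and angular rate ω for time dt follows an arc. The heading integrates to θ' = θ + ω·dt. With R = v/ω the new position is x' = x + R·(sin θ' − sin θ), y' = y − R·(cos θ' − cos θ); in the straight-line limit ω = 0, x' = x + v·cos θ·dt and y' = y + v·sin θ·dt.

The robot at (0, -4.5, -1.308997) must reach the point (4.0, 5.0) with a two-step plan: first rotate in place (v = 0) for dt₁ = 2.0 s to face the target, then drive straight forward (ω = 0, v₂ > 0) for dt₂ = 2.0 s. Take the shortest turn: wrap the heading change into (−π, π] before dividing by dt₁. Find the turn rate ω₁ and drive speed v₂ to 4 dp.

ω₁ = 1.2406, v₂ = 5.1539

heading to target = atan2(5−-4.5, 4−0) = 1.1723
Δθ = wrap(1.1723 − -1.3090) = 2.4813; ω₁ = Δθ/dt₁ = 1.2406
distance = √((4−0)² + (5−-4.5)²) = 10.3078; v₂ = distance/dt₂ = 5.1539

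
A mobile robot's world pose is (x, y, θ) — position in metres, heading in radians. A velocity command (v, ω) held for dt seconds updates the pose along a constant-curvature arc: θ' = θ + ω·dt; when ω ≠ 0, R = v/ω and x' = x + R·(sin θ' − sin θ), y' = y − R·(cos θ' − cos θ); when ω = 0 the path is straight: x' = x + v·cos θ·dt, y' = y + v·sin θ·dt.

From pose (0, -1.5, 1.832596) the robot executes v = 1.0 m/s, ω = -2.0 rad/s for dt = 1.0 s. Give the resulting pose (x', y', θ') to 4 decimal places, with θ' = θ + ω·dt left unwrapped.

θ' = 1.8326 + -2.0·1.0 = -0.1674
R = v/ω = 1.0/-2.0 = -0.5000
x' = 0 + -0.5000·(sin -0.1674 − sin 1.8326) = 0.5663
y' = -1.5 − -0.5000·(cos -0.1674 − cos 1.8326) = -0.8776

(0.5663, -0.8776, -0.1674)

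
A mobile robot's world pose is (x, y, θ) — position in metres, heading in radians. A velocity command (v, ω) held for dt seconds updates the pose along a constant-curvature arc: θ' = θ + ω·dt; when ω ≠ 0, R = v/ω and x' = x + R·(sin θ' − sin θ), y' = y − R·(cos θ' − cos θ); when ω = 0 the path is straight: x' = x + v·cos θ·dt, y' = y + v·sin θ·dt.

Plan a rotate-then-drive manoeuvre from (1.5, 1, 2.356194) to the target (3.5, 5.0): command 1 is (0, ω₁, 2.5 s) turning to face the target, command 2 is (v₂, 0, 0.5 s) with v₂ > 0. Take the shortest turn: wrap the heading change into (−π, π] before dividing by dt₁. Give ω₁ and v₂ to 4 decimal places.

heading to target = atan2(5−1, 3.5−1.5) = 1.1071
Δθ = wrap(1.1071 − 2.3562) = -1.2490; ω₁ = Δθ/dt₁ = -0.4996
distance = √((3.5−1.5)² + (5−1)²) = 4.4721; v₂ = distance/dt₂ = 8.9443

ω₁ = -0.4996, v₂ = 8.9443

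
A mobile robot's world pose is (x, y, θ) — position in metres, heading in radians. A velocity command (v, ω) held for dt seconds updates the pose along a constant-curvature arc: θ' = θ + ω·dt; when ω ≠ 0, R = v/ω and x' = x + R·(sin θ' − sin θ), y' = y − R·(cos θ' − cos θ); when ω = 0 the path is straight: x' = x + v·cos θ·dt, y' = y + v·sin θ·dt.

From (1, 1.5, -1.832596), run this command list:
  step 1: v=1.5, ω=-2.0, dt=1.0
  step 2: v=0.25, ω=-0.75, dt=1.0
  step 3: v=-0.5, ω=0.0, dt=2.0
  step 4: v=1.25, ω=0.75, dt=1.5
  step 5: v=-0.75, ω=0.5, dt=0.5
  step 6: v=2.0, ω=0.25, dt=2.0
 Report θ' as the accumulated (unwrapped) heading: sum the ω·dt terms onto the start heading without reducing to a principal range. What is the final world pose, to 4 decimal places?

(-4.8502, 0.9115, -2.7076)

step 1: θ'=-3.8326 (R=-0.7500) → pose (-0.2024, 1.1162, -3.8326)
step 2: θ'=-4.5826 (R=-0.3333) → pose (-0.3205, 1.3299, -4.5826)
step 3: θ'=-4.5826 (straight) → pose (-0.1911, 0.3383, -4.5826)
step 4: θ'=-3.4576 (R=1.6667) → pose (-1.3258, 1.7067, -3.4576)
step 5: θ'=-3.2076 (R=-1.5000) → pose (-0.9586, 1.6357, -3.2076)
step 6: θ'=-2.7076 (R=8.0000) → pose (-4.8502, 0.9115, -2.7076)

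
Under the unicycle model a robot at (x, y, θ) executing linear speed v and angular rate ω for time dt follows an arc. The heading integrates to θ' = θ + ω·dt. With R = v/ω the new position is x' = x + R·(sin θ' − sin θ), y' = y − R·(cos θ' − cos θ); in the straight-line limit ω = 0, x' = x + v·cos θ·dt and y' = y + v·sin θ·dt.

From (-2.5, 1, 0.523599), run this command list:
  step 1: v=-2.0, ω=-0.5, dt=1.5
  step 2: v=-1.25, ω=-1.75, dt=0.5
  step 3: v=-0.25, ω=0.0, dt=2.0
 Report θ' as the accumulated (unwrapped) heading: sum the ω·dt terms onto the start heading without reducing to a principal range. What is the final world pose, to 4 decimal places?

step 1: θ'=-0.2264 (R=4.0000) → pose (-5.3979, 0.5662, -0.2264)
step 2: θ'=-1.1014 (R=0.7143) → pose (-5.8746, 0.9391, -1.1014)
step 3: θ'=-1.1014 (straight) → pose (-6.1008, 1.3851, -1.1014)

(-6.1008, 1.3851, -1.1014)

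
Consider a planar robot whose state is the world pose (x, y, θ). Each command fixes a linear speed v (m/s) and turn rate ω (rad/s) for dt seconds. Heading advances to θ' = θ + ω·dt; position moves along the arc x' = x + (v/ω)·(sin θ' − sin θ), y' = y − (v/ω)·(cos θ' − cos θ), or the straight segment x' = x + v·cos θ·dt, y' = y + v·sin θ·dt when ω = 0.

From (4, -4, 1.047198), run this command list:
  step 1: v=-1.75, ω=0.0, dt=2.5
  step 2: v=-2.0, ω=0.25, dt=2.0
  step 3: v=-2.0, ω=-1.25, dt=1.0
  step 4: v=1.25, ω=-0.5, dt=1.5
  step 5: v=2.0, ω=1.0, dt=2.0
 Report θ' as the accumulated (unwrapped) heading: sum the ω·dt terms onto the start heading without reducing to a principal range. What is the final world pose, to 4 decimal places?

(4.3122, -11.4833, 1.5472)

step 1: θ'=1.0472 (straight) → pose (1.8125, -7.7889, 1.0472)
step 2: θ'=1.5472 (R=-8.0000) → pose (0.7429, -11.6001, 1.5472)
step 3: θ'=0.2972 (R=1.6000) → pose (-0.3881, -13.0922, 0.2972)
step 4: θ'=-0.4528 (R=-2.5000) → pose (1.4377, -13.2345, -0.4528)
step 5: θ'=1.5472 (R=2.0000) → pose (4.3122, -11.4833, 1.5472)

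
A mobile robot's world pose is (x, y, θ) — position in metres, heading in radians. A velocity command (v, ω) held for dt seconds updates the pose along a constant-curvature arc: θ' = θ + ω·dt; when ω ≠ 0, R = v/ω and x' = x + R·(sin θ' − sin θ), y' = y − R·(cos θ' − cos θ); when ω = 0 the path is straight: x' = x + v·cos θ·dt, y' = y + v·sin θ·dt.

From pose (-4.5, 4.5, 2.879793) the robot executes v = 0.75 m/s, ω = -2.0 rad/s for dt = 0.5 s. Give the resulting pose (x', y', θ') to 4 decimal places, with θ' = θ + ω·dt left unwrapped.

θ' = 2.8798 + -2.0·0.5 = 1.8798
R = v/ω = 0.75/-2.0 = -0.3750
x' = -4.5 + -0.3750·(sin 1.8798 − sin 2.8798) = -4.7602
y' = 4.5 − -0.3750·(cos 1.8798 − cos 2.8798) = 4.7482

(-4.7602, 4.7482, 1.8798)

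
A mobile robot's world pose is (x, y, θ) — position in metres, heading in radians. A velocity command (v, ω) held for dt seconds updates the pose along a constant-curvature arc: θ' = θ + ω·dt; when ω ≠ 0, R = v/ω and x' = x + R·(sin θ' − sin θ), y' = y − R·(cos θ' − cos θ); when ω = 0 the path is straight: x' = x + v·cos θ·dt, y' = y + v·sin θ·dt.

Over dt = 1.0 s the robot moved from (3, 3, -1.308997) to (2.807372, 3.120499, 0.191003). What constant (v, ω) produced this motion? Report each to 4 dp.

v = -0.2500, ω = 1.5000

Δθ = 0.191003 − -1.308997 = 1.500000
ω = Δθ/dt = 1.500000/1.0 = 1.5000
R = Δx/(sin θ' − sin θ) = -0.1667
v = R·ω = -0.1667·1.5000 = -0.2500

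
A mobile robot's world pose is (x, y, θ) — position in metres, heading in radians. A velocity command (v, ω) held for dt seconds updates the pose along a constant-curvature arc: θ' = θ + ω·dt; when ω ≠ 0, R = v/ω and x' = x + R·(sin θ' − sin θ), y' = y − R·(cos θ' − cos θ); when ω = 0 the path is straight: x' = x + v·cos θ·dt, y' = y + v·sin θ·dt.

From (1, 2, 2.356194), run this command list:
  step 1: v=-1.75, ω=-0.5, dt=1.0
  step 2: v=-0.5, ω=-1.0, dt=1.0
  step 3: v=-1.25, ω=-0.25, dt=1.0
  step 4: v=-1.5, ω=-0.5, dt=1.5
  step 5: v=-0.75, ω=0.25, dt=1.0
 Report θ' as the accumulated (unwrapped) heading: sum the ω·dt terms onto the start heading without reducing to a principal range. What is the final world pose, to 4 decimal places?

(-2.0337, -1.2799, 0.1062)

step 1: θ'=1.8562 (R=3.5000) → pose (1.8835, 0.5105, 1.8562)
step 2: θ'=0.8562 (R=0.5000) → pose (1.7815, 0.0421, 0.8562)
step 3: θ'=0.6062 (R=5.0000) → pose (0.8534, -0.7904, 0.6062)
step 4: θ'=-0.1438 (R=3.0000) → pose (-1.2858, -1.2940, -0.1438)
step 5: θ'=0.1062 (R=-3.0000) → pose (-2.0337, -1.2799, 0.1062)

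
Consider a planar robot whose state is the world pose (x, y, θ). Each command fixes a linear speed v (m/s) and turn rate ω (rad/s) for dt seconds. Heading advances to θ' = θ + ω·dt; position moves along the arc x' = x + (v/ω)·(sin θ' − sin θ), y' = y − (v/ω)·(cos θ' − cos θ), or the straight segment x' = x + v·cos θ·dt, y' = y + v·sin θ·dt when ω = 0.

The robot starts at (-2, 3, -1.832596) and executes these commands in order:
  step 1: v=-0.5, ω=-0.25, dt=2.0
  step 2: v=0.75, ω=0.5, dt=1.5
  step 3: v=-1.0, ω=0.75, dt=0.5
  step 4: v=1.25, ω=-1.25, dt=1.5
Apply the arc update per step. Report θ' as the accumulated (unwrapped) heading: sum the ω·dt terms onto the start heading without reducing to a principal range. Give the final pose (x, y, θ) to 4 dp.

step 1: θ'=-2.3326 (R=2.0000) → pose (-1.5153, 3.8628, -2.3326)
step 2: θ'=-1.5826 (R=1.5000) → pose (-1.9298, 2.8452, -1.5826)
step 3: θ'=-1.2076 (R=-1.3333) → pose (-2.0167, 3.3346, -1.2076)
step 4: θ'=-3.0826 (R=-1.0000) → pose (-2.8925, 1.9811, -3.0826)

(-2.8925, 1.9811, -3.0826)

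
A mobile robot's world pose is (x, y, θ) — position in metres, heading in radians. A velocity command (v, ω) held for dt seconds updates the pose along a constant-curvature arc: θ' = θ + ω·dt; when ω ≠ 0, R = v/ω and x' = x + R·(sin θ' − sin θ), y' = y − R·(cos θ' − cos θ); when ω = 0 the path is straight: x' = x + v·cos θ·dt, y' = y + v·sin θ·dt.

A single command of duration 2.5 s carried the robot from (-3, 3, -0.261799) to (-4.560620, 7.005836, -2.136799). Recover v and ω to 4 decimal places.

Δθ = -2.136799 − -0.261799 = -1.875000
ω = Δθ/dt = -1.875000/2.5 = -0.7500
R = −Δy/(cos θ' − cos θ) = 2.6667
v = R·ω = 2.6667·-0.7500 = -2.0000

v = -2.0000, ω = -0.7500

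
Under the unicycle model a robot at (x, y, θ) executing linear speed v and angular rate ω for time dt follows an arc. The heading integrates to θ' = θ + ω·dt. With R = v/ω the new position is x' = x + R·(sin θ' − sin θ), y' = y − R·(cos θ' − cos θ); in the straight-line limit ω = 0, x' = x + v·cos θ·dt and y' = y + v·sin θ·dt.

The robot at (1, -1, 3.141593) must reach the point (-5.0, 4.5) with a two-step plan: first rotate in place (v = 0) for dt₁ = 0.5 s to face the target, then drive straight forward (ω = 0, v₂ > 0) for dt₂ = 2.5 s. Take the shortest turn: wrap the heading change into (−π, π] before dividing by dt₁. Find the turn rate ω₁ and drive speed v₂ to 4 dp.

heading to target = atan2(4.5−-1, -5−1) = 2.3996
Δθ = wrap(2.3996 − 3.1416) = -0.7419; ω₁ = Δθ/dt₁ = -1.4839
distance = √((-5−1)² + (4.5−-1)²) = 8.1394; v₂ = distance/dt₂ = 3.2558

ω₁ = -1.4839, v₂ = 3.2558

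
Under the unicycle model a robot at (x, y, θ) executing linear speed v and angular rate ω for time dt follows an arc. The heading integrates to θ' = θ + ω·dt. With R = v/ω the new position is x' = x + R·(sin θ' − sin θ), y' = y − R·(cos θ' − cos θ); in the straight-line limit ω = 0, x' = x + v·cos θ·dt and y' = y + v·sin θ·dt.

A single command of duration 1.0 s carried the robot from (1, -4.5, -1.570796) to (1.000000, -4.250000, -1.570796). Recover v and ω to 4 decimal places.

v = -0.2500, ω = 0.0000

Δθ = -1.570796 − -1.570796 = 0.000000
ω = Δθ/dt = 0.000000/1.0 = 0.0000
ω = 0 → v = (Δx·cos θ + Δy·sin θ)/dt = -0.2500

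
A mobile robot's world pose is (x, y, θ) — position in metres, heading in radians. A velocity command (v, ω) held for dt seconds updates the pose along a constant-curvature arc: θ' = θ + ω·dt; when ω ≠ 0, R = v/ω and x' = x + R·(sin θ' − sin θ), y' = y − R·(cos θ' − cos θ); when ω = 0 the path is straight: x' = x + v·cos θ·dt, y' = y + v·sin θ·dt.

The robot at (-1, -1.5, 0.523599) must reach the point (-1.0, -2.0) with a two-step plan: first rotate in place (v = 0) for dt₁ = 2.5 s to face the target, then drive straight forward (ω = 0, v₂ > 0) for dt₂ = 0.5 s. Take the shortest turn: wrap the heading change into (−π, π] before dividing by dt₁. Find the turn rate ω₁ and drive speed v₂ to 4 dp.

heading to target = atan2(-2−-1.5, -1−-1) = -1.5708
Δθ = wrap(-1.5708 − 0.5236) = -2.0944; ω₁ = Δθ/dt₁ = -0.8378
distance = √((-1−-1)² + (-2−-1.5)²) = 0.5000; v₂ = distance/dt₂ = 1.0000

ω₁ = -0.8378, v₂ = 1.0000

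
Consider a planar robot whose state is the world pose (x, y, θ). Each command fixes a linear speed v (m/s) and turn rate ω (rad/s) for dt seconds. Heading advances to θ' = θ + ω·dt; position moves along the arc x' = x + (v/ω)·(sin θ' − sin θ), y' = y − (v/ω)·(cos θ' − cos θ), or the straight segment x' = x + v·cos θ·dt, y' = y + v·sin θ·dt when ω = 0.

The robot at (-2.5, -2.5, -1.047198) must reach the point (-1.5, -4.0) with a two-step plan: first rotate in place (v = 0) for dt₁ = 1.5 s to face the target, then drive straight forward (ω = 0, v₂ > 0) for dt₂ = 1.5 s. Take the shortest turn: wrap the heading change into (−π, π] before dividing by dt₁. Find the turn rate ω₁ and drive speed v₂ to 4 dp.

ω₁ = 0.0429, v₂ = 1.2019

heading to target = atan2(-4−-2.5, -1.5−-2.5) = -0.9828
Δθ = wrap(-0.9828 − -1.0472) = 0.0644; ω₁ = Δθ/dt₁ = 0.0429
distance = √((-1.5−-2.5)² + (-4−-2.5)²) = 1.8028; v₂ = distance/dt₂ = 1.2019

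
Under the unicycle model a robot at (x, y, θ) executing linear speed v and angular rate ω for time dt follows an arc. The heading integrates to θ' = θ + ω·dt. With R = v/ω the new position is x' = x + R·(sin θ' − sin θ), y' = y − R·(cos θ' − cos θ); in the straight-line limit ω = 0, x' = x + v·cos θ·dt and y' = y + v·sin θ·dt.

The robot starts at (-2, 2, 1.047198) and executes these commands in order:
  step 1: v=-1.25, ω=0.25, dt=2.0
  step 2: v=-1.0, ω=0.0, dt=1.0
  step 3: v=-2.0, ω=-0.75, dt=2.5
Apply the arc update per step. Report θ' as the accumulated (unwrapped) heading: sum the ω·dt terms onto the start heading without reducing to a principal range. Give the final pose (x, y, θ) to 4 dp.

step 1: θ'=1.5472 (R=-5.0000) → pose (-2.6685, -0.3820, 1.5472)
step 2: θ'=1.5472 (straight) → pose (-2.6921, -1.3817, 1.5472)
step 3: θ'=-0.3278 (R=2.6667) → pose (-6.2166, -3.8435, -0.3278)

(-6.2166, -3.8435, -0.3278)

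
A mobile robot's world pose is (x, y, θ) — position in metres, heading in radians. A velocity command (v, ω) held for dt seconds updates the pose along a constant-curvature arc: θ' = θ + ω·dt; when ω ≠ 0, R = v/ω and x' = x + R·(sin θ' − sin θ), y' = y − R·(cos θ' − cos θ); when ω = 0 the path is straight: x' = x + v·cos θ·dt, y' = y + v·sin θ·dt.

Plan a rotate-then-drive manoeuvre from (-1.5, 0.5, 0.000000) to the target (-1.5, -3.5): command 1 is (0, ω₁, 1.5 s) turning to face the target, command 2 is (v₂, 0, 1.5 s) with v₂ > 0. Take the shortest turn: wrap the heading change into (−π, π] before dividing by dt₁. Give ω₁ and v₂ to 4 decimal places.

ω₁ = -1.0472, v₂ = 2.6667

heading to target = atan2(-3.5−0.5, -1.5−-1.5) = -1.5708
Δθ = wrap(-1.5708 − 0.0000) = -1.5708; ω₁ = Δθ/dt₁ = -1.0472
distance = √((-1.5−-1.5)² + (-3.5−0.5)²) = 4.0000; v₂ = distance/dt₂ = 2.6667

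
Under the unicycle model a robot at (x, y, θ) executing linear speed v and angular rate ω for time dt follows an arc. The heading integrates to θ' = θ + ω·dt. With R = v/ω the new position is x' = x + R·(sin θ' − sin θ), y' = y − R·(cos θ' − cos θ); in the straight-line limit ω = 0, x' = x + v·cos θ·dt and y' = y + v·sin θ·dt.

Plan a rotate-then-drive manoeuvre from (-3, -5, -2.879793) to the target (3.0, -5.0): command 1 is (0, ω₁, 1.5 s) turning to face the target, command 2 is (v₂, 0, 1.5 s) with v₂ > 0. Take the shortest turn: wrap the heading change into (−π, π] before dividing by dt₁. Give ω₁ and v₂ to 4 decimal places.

heading to target = atan2(-5−-5, 3−-3) = 0.0000
Δθ = wrap(0.0000 − -2.8798) = 2.8798; ω₁ = Δθ/dt₁ = 1.9199
distance = √((3−-3)² + (-5−-5)²) = 6.0000; v₂ = distance/dt₂ = 4.0000

ω₁ = 1.9199, v₂ = 4.0000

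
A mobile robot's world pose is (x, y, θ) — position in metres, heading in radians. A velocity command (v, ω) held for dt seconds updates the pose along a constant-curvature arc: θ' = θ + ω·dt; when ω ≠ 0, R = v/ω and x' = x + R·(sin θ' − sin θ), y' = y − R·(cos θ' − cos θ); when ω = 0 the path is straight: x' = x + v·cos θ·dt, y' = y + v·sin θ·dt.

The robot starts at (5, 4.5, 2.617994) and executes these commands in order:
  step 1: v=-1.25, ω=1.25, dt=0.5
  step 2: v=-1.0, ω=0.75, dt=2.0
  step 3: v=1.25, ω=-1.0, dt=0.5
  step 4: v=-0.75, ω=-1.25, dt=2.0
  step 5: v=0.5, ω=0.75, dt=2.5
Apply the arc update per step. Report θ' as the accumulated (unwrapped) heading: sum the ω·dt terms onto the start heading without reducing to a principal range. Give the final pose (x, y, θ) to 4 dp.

step 1: θ'=3.2430 (R=-1.0000) → pose (5.6012, 4.3712, 3.2430)
step 2: θ'=4.7430 (R=-1.3333) → pose (6.7990, 5.7384, 4.7430)
step 3: θ'=4.2430 (R=-1.2500) → pose (6.6644, 5.1348, 4.2430)
step 4: θ'=1.7430 (R=0.6000) → pose (7.7906, 4.9662, 1.7430)
step 5: θ'=3.6180 (R=0.6667) → pose (6.8281, 5.4444, 3.6180)

(6.8281, 5.4444, 3.6180)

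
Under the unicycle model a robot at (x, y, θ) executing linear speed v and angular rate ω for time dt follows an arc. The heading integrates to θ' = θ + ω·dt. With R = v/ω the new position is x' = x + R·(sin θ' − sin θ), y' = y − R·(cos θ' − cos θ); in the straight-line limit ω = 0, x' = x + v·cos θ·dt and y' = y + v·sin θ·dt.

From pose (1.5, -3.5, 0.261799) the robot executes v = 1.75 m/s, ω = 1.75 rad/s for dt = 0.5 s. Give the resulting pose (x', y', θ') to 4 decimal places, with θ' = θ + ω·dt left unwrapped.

θ' = 0.2618 + 1.75·0.5 = 1.1368
R = v/ω = 1.75/1.75 = 1.0000
x' = 1.5 + 1.0000·(sin 1.1368 − sin 0.2618) = 2.1485
y' = -3.5 − 1.0000·(cos 1.1368 − cos 0.2618) = -2.9546

(2.1485, -2.9546, 1.1368)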